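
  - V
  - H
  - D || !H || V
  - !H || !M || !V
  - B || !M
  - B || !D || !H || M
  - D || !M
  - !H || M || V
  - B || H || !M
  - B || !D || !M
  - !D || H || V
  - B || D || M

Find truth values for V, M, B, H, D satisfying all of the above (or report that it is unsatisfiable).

Unit clause (V) forces V = True.
Unit clause (H) forces H = True.
In (!H || !M || !V) only !M is left, so M = False.
Try B = False:
  (B || !D || !H || M) forces D = False.
  clause (B || D || M) is falsified — backtrack.
So B = True.
Set D = True.
All clauses satisfied.

V = True; M = False; B = True; H = True; D = True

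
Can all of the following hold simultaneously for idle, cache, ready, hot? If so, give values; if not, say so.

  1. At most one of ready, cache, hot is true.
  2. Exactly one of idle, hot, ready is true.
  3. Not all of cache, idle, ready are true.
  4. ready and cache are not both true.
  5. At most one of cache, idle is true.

idle = True, cache = False, ready = False, hot = False

  (1) {ready, cache, hot}: 0 true — at most one ✓
  (2) {idle, hot, ready}: 1 true — exactly one ✓
  (3) {cache, idle, ready}: 1/3 true — not all ✓
  (4) ready=F, cache=F — not both ✓
  (5) {cache, idle}: 1 true — at most one ✓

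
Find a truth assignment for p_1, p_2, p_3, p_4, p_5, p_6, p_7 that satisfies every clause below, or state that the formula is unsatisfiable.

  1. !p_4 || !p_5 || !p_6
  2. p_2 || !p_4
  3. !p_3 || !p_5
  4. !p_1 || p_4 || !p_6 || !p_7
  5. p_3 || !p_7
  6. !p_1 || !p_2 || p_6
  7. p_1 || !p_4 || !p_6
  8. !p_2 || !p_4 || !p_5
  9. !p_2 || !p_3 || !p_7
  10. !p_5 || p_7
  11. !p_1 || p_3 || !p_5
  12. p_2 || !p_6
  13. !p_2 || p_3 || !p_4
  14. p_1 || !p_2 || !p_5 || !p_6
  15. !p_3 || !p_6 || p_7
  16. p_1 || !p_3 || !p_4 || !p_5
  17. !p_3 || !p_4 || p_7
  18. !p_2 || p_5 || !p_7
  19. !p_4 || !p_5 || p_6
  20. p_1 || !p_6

Set p_1 = False.
  then (p_1 || !p_6) forces p_6 = False.
Set p_2 = False.
  then (p_2 || !p_4) forces p_4 = False.
Set p_3 = False.
  then (p_3 || !p_7) forces p_7 = False.
  then (!p_5 || p_7) forces p_5 = False.
All clauses satisfied.

p_1 = False, p_2 = False, p_3 = False, p_4 = False, p_5 = False, p_6 = False, p_7 = False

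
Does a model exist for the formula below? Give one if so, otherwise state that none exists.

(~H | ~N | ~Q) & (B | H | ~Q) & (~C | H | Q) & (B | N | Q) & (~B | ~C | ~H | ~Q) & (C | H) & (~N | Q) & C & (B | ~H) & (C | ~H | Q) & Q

Unit clause (C) forces C = True.
Unit clause (Q) forces Q = True.
Try B = False:
  (B | H | ~Q) forces H = True.
  clause (B | ~H) is falsified — backtrack.
So B = True.
  then (~B | ~C | ~H | ~Q) forces H = False.
Set N = True.
All clauses satisfied.

Q = True, B = True, N = True, C = True, H = False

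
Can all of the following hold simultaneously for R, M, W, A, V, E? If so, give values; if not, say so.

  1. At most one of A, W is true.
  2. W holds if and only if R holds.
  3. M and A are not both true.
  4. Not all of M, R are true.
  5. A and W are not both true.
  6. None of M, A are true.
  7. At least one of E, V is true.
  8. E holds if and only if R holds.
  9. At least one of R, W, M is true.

R=T; M=F; W=T; A=F; V=F; E=T

  (1) {A, W}: 1 true — at most one ✓
  (2) W=T, R=T — same ✓
  (3) M=F, A=F — not both ✓
  (4) {M, R}: 1/2 true — not all ✓
  (5) A=F, W=T — not both ✓
  (6) {M, A}: 0 true — none ✓
  (7) {E, V}: 1 true — at least one ✓
  (8) E=T, R=T — same ✓
  (9) {R, W, M}: 2 true — at least one ✓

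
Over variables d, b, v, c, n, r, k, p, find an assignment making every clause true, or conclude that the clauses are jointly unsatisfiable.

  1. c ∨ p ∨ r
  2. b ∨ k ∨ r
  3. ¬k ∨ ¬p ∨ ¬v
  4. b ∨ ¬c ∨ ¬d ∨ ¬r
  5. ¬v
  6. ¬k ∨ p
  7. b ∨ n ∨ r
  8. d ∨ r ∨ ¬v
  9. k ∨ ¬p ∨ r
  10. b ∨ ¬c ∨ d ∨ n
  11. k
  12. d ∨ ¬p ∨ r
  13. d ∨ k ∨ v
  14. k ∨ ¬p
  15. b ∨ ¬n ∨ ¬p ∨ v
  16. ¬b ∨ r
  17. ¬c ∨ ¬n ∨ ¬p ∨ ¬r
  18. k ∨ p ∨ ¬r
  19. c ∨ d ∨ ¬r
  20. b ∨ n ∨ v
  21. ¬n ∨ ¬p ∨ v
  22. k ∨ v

Unit clause (¬v) forces v = False.
Unit clause (k) forces k = True.
In (¬k ∨ p) only p is left, so p = True.
In (¬n ∨ ¬p ∨ v) only ¬n is left, so n = False.
In (b ∨ n ∨ v) only b is left, so b = True.
In (¬b ∨ r) only r is left, so r = True.
Set d = False.
  then (c ∨ d ∨ ¬r) forces c = True.
All clauses satisfied.

d=F; b=T; v=F; c=T; n=F; r=T; k=T; p=T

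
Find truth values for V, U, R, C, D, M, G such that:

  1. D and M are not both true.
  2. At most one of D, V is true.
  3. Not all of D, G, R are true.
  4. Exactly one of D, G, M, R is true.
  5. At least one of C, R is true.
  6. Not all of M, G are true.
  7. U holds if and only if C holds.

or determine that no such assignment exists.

V=T; U=F; R=T; C=F; D=F; M=F; G=F

  (1) D=F, M=F — not both ✓
  (2) {D, V}: 1 true — at most one ✓
  (3) {D, G, R}: 1/3 true — not all ✓
  (4) {D, G, M, R}: 1 true — exactly one ✓
  (5) {C, R}: 1 true — at least one ✓
  (6) {M, G}: 0/2 true — not all ✓
  (7) U=F, C=F — same ✓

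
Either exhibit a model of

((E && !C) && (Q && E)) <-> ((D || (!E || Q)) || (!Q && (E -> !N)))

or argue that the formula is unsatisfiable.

C = False, N = False, E = True, Q = True, D = True

  ((E && !C) && (Q && E)) <-> ((D || (!E || Q)) || (!Q && (E -> !N))) = True
    (E && !C) && (Q && E) = True
      E && !C = True
        !C = True
      Q && E = True
    (D || (!E || Q)) || (!Q && (E -> !N)) = True
      D || (!E || Q) = True
        !E || Q = True
          !E = False
      !Q && (E -> !N) = False
        !Q = False
        E -> !N = True
          !N = True
The formula evaluates to True.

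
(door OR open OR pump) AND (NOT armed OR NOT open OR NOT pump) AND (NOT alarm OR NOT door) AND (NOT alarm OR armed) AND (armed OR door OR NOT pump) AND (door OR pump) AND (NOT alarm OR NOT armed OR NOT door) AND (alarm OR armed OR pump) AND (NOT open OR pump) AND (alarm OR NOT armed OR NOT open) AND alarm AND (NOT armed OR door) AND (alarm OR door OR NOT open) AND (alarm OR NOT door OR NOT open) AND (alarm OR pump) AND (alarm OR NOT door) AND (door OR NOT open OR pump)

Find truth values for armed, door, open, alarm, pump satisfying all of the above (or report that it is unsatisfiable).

Case alarm = True:
  (NOT alarm OR NOT door) forces door = False.
  (NOT alarm OR armed) forces armed = True.
  Clause (NOT armed OR door) is falsified — contradiction.
Case alarm = False:
  Clause (alarm) is falsified — contradiction.
Both cases fail, so the formula is unsatisfiable.

The formula is unsatisfiable.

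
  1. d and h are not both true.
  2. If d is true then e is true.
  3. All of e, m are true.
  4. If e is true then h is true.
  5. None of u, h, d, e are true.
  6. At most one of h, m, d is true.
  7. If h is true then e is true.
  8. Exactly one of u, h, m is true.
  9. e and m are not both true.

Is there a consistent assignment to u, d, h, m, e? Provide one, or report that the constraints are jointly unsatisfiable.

Case e = True:
  Constraint (5) is violated (e=T) — contradiction.
Case e = False:
  Constraint (3) is violated (e=F) — contradiction.
Both cases fail — unsatisfiable.

The formula is unsatisfiable.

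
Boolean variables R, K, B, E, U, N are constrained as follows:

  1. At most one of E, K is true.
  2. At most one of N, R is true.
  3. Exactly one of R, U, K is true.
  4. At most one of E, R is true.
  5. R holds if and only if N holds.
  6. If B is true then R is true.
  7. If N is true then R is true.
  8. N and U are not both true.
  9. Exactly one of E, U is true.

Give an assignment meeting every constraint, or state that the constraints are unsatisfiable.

R: False, K: False, B: False, E: False, U: True, N: False

  (1) {E, K}: 0 true — at most one ✓
  (2) {N, R}: 0 true — at most one ✓
  (3) {R, U, K}: 1 true — exactly one ✓
  (4) {E, R}: 0 true — at most one ✓
  (5) R=F, N=F — same ✓
  (6) B=F ⇒ R: vacuous ✓
  (7) N=F ⇒ R: vacuous ✓
  (8) N=F, U=T — not both ✓
  (9) {E, U}: 1 true — exactly one ✓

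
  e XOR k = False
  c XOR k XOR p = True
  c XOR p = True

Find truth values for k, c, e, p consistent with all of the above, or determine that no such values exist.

k=F; c=T; e=F; p=F

e XOR k = F XOR F = False ✓
c XOR k XOR p = T XOR F XOR F = True ✓
c XOR p = T XOR F = True ✓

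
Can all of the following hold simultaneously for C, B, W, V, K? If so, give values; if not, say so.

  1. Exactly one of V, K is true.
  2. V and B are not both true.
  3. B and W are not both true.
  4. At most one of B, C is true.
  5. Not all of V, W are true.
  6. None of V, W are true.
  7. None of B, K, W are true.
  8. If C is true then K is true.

Case V = True:
  Constraint (6) is violated (V=T) — contradiction.
Case V = False:
  (1) with V=F forces K = True.
  Constraint (7) is violated (K=T) — contradiction.
Both cases fail — unsatisfiable.

The formula is unsatisfiable.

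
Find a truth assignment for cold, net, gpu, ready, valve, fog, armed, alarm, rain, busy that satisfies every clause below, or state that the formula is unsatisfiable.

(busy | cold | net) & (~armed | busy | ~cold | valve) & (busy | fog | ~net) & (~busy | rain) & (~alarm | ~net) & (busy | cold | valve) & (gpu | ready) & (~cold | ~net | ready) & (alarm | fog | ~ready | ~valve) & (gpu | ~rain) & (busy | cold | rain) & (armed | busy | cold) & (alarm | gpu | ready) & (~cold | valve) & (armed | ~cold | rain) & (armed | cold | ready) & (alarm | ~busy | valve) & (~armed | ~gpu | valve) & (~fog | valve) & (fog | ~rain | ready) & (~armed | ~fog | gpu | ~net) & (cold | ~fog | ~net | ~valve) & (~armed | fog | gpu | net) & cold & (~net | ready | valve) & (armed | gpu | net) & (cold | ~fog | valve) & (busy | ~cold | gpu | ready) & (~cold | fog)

Unit clause (cold) forces cold = True.
In (~cold | fog) only fog is left, so fog = True.
In (~cold | valve) only valve is left, so valve = True.
Set net = False.
Set gpu = True.
Set ready = True.
Set armed = False.
  then (armed | ~cold | rain) forces rain = True.
Set alarm = True.
Set busy = False.
All clauses satisfied.

cold = True; net = False; gpu = True; ready = True; valve = True; fog = True; armed = False; alarm = True; rain = True; busy = False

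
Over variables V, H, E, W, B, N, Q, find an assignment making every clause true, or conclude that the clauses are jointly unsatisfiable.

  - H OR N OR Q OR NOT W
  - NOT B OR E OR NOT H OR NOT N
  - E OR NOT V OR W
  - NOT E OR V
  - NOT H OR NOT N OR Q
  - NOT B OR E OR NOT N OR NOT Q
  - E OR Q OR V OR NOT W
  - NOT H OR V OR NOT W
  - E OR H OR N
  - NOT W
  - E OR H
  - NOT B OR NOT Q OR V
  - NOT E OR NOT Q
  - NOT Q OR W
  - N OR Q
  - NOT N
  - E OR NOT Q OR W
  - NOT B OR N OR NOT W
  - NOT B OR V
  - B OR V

Case W = True:
  Clause (NOT W) is falsified — contradiction.
Case W = False:
  (NOT Q OR W) forces Q = False.
  (N OR Q) forces N = True.
  Clause (NOT N) is falsified — contradiction.
Both cases fail, so the formula is unsatisfiable.

No satisfying assignment exists.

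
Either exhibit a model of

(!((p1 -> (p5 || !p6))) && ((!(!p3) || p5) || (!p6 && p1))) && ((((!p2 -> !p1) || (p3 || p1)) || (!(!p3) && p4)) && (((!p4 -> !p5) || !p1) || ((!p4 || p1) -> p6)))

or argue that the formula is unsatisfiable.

p1 = True; p2 = False; p3 = True; p4 = True; p5 = False; p6 = True

  !((p1 -> (p5 || !p6))) && ((!(!p3) || p5) || (!p6 && p1)) = True
    !((p1 -> (p5 || !p6))) = True
      p1 -> (p5 || !p6) = False
        p5 || !p6 = False
          !p6 = False
    (!(!p3) || p5) || (!p6 && p1) = True
      !(!p3) || p5 = True
        !(!p3) = True
          !p3 = False
      !p6 && p1 = False
        !p6 = False
  (((!p2 -> !p1) || (p3 || p1)) || (!(!p3) && p4)) && (((!p4 -> !p5) || !p1) || ((!p4 || p1) -> p6)) = True
    ((!p2 -> !p1) || (p3 || p1)) || (!(!p3) && p4) = True
      (!p2 -> !p1) || (p3 || p1) = True
        !p2 -> !p1 = False
          !p2 = True
          !p1 = False
        p3 || p1 = True
      !(!p3) && p4 = True
        !(!p3) = True
          !p3 = False
    ((!p4 -> !p5) || !p1) || ((!p4 || p1) -> p6) = True
      (!p4 -> !p5) || !p1 = True
        !p4 -> !p5 = True
          !p4 = False
          !p5 = True
        !p1 = False
      (!p4 || p1) -> p6 = True
        !p4 || p1 = True
          !p4 = False
Both conjuncts True, so the formula holds.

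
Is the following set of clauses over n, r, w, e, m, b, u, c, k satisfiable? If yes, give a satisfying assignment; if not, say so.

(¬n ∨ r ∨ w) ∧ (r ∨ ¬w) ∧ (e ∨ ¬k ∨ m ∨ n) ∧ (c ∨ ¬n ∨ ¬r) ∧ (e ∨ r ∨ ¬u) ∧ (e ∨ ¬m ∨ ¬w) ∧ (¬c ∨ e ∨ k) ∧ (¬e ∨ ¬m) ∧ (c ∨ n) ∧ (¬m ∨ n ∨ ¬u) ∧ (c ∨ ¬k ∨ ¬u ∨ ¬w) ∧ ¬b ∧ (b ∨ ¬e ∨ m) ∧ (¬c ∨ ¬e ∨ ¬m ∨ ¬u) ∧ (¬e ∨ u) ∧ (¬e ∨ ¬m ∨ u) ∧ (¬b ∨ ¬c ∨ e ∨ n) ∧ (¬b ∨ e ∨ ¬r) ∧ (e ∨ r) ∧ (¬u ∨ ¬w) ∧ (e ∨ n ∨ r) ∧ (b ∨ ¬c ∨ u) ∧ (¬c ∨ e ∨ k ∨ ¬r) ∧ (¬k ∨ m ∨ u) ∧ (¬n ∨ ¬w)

Unit clause (¬b) forces b = False.
Set n = True.
  then (¬n ∨ ¬w) forces w = False.
  then (¬n ∨ r ∨ w) forces r = True.
  then (c ∨ ¬n ∨ ¬r) forces c = True.
  then (b ∨ ¬c ∨ u) forces u = True.
Set e = False.
  then (¬c ∨ e ∨ k) forces k = True.
Set m = True.
All clauses satisfied.

n = True, r = True, w = False, e = False, m = True, b = False, u = True, c = True, k = True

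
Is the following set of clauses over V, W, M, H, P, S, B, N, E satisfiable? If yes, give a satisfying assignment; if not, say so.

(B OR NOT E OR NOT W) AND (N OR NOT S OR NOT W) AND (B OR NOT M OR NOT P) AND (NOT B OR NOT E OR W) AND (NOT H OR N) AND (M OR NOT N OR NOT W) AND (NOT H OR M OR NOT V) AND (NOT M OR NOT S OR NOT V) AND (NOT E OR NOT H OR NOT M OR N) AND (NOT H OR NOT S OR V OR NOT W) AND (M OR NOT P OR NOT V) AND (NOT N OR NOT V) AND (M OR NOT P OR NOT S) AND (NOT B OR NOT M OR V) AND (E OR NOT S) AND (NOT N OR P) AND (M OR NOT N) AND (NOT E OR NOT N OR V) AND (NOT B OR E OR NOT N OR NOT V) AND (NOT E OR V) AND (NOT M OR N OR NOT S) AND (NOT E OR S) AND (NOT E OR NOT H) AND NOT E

V: False, W: False, M: False, H: False, P: False, S: False, B: False, N: False, E: False

Unit clause (NOT E) forces E = False.
In (E OR NOT S) only NOT S is left, so S = False.
Set V = False.
Set W = False.
Set M = False.
  then (M OR NOT N) forces N = False.
  then (NOT H OR N) forces H = False.
Set P = False.
Set B = False.
All clauses satisfied.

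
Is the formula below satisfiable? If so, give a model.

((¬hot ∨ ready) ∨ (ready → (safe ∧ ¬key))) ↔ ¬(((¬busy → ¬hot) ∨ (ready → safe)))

key: True; busy: False; hot: True; ready: True; safe: False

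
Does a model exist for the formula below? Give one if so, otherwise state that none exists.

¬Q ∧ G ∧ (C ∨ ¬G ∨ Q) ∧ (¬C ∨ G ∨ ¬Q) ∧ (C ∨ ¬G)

G=T, Q=F, C=T

Unit clause (¬Q) forces Q = False.
Unit clause (G) forces G = True.
In (C ∨ ¬G ∨ Q) only C is left, so C = True.
Check each clause:
  (¬Q): ¬Q holds.
  (G): G holds.
  (C ∨ ¬G ∨ Q): C holds.
  (¬C ∨ G ∨ ¬Q): G holds.
  (C ∨ ¬G): C holds.
All clauses satisfied.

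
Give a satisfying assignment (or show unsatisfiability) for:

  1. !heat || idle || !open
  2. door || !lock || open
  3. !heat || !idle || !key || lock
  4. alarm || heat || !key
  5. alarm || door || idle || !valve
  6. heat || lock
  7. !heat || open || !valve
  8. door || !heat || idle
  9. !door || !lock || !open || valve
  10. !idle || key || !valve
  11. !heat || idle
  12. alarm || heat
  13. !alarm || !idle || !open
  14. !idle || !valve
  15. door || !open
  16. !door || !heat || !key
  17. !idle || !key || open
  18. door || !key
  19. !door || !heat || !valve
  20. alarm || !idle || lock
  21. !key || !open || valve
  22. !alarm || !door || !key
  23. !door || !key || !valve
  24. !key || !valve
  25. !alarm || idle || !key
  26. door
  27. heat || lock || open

idle: True; key: False; door: True; valve: False; lock: True; alarm: True; heat: False; open: False

Unit clause (door) forces door = True.
Set idle = True.
  then (!idle || !valve) forces valve = False.
Try key = True:
  (!door || !heat || !key) forces heat = False.
  (alarm || heat || !key) forces alarm = True.
  clause (!alarm || !door || !key) is falsified — backtrack.
So key = False.
Set lock = True.
  then (!door || !lock || !open || valve) forces open = False.
Set alarm = True.
Set heat = False.
All clauses satisfied.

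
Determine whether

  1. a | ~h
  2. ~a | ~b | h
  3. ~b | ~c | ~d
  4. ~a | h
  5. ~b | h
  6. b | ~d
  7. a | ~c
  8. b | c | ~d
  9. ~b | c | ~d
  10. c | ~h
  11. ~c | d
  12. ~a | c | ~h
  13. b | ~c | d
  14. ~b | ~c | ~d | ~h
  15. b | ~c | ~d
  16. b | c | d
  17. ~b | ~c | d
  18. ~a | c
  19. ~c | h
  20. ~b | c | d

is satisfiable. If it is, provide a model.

No satisfying assignment exists.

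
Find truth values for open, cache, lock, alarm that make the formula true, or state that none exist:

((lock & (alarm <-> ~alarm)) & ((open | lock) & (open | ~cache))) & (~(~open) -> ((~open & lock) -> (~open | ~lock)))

No satisfying assignment exists.

The conjunct alarm <-> ~alarm is unsatisfiable on its own:
  alarm=F: evaluates to False.
  alarm=T: evaluates to False.
So the whole conjunction is unsatisfiable.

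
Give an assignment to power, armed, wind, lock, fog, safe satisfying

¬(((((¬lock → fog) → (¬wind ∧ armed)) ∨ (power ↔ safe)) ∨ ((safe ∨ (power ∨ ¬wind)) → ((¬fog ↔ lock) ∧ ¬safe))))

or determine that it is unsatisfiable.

power = False, armed = False, wind = True, lock = True, fog = False, safe = True

  ¬(((((¬lock → fog) → (¬wind ∧ armed)) ∨ (power ↔ safe)) ∨ ((safe ∨ (power ∨ ¬wind)) → ((¬fog ↔ lock) ∧ ¬safe)))) = True
    (((¬lock → fog) → (¬wind ∧ armed)) ∨ (power ↔ safe)) ∨ ((safe ∨ (power ∨ ¬wind)) → ((¬fog ↔ lock) ∧ ¬safe)) = False
      ((¬lock → fog) → (¬wind ∧ armed)) ∨ (power ↔ safe) = False
        (¬lock → fog) → (¬wind ∧ armed) = False
          ¬lock → fog = True
            ¬lock = False
          ¬wind ∧ armed = False
            ¬wind = False
        power ↔ safe = False
      (safe ∨ (power ∨ ¬wind)) → ((¬fog ↔ lock) ∧ ¬safe) = False
        safe ∨ (power ∨ ¬wind) = True
          power ∨ ¬wind = False
            ¬wind = False
        (¬fog ↔ lock) ∧ ¬safe = False
          ¬fog ↔ lock = True
            ¬fog = True
          ¬safe = False
The formula evaluates to True.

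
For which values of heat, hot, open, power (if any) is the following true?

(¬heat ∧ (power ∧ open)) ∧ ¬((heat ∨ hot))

heat = False, hot = False, open = True, power = True

  ¬heat ∧ (power ∧ open) = True
    ¬heat = True
    power ∧ open = True
  ¬((heat ∨ hot)) = True
    heat ∨ hot = False
Both conjuncts True, so the formula holds.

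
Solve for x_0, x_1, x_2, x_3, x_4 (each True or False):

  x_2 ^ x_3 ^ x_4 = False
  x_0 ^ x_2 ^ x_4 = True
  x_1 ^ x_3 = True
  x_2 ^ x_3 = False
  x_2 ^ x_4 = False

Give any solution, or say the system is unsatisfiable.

x_0 = True; x_1 = True; x_2 = False; x_3 = False; x_4 = False

x_2 ^ x_3 ^ x_4 = F ^ F ^ F = False ✓
x_0 ^ x_2 ^ x_4 = T ^ F ^ F = True ✓
x_1 ^ x_3 = T ^ F = True ✓
x_2 ^ x_3 = F ^ F = False ✓
x_2 ^ x_4 = F ^ F = False ✓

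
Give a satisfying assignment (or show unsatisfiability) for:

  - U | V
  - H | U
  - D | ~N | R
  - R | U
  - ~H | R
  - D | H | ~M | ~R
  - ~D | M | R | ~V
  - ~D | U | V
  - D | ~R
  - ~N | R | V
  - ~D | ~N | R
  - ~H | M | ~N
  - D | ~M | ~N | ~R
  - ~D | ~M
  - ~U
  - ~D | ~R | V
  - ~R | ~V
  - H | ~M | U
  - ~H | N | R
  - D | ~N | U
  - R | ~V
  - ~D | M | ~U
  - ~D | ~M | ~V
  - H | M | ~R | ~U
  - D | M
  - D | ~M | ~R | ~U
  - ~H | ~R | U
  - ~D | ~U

Unsatisfiable — no assignment works.

Case U = True:
  Clause (~U) is falsified — contradiction.
Case U = False:
  (U | V) forces V = True.
  (H | U) forces H = True.
  (R | U) forces R = True.
  Clause (~R | ~V) is falsified — contradiction.
Both cases fail, so the formula is unsatisfiable.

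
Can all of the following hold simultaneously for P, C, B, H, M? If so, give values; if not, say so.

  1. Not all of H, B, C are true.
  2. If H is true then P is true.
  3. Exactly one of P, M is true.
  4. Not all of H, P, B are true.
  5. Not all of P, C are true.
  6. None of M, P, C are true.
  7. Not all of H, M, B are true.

The formula is unsatisfiable.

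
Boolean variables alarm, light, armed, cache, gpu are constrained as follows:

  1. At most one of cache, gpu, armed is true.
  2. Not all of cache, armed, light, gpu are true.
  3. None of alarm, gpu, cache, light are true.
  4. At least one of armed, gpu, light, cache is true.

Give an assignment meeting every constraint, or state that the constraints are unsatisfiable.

alarm = False, light = False, armed = True, cache = False, gpu = False

  (1) {cache, gpu, armed}: 1 true — at most one ✓
  (2) {cache, armed, light, gpu}: 1/4 true — not all ✓
  (3) {alarm, gpu, cache, light}: 0 true — none ✓
  (4) {armed, gpu, light, cache}: 1 true — at least one ✓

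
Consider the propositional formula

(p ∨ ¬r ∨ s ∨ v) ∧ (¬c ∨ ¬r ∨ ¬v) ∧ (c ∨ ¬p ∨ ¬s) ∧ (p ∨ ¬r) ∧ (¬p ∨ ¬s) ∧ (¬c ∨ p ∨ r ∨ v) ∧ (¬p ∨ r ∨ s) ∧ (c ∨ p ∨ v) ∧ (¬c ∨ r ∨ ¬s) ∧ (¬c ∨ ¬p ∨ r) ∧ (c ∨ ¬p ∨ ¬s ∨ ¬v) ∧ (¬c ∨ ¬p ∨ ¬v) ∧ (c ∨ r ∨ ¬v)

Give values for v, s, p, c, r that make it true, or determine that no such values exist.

Set v = False.
Set s = False.
Try p = False:
  (p ∨ ¬r ∨ s ∨ v) forces r = False.
  (¬c ∨ p ∨ r ∨ v) forces c = False.
  clause (c ∨ p ∨ v) is falsified — backtrack.
So p = True.
  then (¬p ∨ r ∨ s) forces r = True.
Set c = True.
All clauses satisfied.

v = False, s = False, p = True, c = True, r = True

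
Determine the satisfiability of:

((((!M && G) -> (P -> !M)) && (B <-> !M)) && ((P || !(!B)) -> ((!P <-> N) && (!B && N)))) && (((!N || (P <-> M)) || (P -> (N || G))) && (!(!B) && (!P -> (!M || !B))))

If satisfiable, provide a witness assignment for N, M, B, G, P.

No satisfying assignment exists.

Case B = True: the conjunct (P || !(!B)) -> ((!P <-> N) && (!B && N)) becomes (P || True) -> ((!P <-> N) && False) = False.
Case B = False: the conjunct !(!B) becomes !(!False) = False.
Both cases fail — unsatisfiable.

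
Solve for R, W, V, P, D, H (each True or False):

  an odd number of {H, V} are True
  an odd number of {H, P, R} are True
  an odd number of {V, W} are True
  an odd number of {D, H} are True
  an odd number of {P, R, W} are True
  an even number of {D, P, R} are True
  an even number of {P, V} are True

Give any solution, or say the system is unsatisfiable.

R = False; W = True; V = False; P = False; D = False; H = True

{H, V}: 1 true → odd ✓
{H, P, R}: 1 true → odd ✓
{V, W}: 1 true → odd ✓
{D, H}: 1 true → odd ✓
{P, R, W}: 1 true → odd ✓
{D, P, R}: 0 true → even ✓
{P, V}: 0 true → even ✓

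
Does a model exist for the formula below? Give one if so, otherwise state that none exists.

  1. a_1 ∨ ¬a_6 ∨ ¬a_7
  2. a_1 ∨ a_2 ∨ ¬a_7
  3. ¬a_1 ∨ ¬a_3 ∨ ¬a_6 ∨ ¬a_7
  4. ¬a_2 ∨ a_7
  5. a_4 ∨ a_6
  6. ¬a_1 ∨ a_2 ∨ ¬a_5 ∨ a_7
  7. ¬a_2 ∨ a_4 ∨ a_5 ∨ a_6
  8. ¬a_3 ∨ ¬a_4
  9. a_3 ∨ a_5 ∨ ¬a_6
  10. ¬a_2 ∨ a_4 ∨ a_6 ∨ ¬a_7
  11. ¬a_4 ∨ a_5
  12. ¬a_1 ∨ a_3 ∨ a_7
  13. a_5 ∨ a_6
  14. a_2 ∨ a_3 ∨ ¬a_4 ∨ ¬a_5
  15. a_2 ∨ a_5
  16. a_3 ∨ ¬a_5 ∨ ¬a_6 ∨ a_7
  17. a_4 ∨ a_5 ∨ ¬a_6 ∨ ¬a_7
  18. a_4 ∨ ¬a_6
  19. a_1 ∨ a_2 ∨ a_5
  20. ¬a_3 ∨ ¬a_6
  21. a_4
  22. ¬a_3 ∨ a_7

a_1 = False, a_2 = True, a_3 = False, a_4 = True, a_5 = True, a_6 = False, a_7 = True

Unit clause (a_4) forces a_4 = True.
In (¬a_3 ∨ ¬a_4) only ¬a_3 is left, so a_3 = False.
In (¬a_4 ∨ a_5) only a_5 is left, so a_5 = True.
In (a_2 ∨ a_3 ∨ ¬a_4 ∨ ¬a_5) only a_2 is left, so a_2 = True.
In (¬a_2 ∨ a_7) only a_7 is left, so a_7 = True.
Set a_1 = False.
  then (a_1 ∨ ¬a_6 ∨ ¬a_7) forces a_6 = False.
All clauses satisfied.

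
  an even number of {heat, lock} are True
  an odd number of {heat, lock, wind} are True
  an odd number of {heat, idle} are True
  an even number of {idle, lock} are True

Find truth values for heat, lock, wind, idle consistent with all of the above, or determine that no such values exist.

The formula is unsatisfiable.

Adding constraints 1, 3, 4 mod 2: every variable appears an even number of times on the left, so the left side is 0.
But the right sides sum to 1 (mod 2). 0 ≠ 1 — the system is inconsistent.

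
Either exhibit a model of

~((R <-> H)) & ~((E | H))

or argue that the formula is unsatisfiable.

E = False, R = True, H = False

  ~((R <-> H)) = True
    R <-> H = False
  ~((E | H)) = True
    E | H = False
Both conjuncts True, so the formula holds.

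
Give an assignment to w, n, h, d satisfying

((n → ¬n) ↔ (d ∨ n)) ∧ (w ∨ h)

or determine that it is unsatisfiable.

w: True, n: False, h: False, d: True

  (n → ¬n) ↔ (d ∨ n) = True
    n → ¬n = True
      ¬n = True
    d ∨ n = True
  w ∨ h = True
Both conjuncts True, so the formula holds.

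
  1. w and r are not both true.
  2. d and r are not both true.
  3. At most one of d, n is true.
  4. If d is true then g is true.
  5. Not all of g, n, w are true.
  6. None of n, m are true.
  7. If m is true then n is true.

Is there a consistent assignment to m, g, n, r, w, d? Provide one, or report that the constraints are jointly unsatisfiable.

m = False, g = False, n = False, r = True, w = False, d = False

  (1) w=F, r=T — not both ✓
  (2) d=F, r=T — not both ✓
  (3) {d, n}: 0 true — at most one ✓
  (4) d=F ⇒ g: vacuous ✓
  (5) {g, n, w}: 0/3 true — not all ✓
  (6) {n, m}: 0 true — none ✓
  (7) m=F ⇒ n: vacuous ✓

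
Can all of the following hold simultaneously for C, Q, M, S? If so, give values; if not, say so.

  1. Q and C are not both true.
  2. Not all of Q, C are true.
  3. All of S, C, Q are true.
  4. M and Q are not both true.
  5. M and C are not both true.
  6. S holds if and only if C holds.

Case C = True:
  (1) with C=T forces Q = False.
  Constraint (3) is violated (Q=F) — contradiction.
Case C = False:
  Constraint (3) is violated (C=F) — contradiction.
Both cases fail — unsatisfiable.

Unsatisfiable — no assignment works.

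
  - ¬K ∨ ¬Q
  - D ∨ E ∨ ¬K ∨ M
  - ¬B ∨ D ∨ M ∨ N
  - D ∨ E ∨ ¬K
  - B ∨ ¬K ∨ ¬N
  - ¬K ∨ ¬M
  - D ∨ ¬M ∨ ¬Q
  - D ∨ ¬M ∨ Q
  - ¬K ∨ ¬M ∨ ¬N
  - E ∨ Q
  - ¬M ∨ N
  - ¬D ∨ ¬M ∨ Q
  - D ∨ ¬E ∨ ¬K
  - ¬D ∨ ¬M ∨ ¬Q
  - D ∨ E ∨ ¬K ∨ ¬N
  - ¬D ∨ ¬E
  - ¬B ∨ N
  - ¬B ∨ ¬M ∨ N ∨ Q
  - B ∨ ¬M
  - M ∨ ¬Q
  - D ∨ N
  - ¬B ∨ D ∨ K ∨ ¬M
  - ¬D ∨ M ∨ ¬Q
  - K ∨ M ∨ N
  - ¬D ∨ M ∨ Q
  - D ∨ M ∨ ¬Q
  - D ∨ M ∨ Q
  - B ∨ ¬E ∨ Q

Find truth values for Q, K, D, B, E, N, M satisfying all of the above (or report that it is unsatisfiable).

Case Q = True:
  (¬K ∨ ¬Q) forces K = False.
  (M ∨ ¬Q) forces M = True.
  (D ∨ ¬M ∨ ¬Q) forces D = True.
  Clause (¬D ∨ ¬M ∨ ¬Q) is falsified — contradiction.
Case Q = False:
  (E ∨ Q) forces E = True.
  (¬D ∨ ¬E) forces D = False.
  (D ∨ ¬M ∨ Q) forces M = False.
  Clause (D ∨ M ∨ Q) is falsified — contradiction.
Both cases fail, so the formula is unsatisfiable.

No satisfying assignment exists.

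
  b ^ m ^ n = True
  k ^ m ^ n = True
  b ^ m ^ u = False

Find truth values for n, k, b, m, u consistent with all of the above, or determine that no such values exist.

n = True, k = True, b = True, m = True, u = False

b ^ m ^ n = T ^ T ^ T = True ✓
k ^ m ^ n = T ^ T ^ T = True ✓
b ^ m ^ u = T ^ T ^ F = False ✓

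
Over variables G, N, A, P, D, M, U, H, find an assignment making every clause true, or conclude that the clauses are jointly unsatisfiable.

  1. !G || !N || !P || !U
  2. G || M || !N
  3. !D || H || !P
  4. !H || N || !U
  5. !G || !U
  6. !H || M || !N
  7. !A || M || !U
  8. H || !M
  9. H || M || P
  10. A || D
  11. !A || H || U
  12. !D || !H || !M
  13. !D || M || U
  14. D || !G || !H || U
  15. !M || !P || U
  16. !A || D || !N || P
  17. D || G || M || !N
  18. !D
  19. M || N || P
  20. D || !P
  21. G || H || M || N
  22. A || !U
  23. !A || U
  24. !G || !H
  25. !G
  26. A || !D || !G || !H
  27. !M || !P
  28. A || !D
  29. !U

Case U = True:
  Clause (!U) is falsified — contradiction.
Case U = False:
  (!D) forces D = False.
  (A || D) forces A = True.
  Clause (!A || U) is falsified — contradiction.
Both cases fail, so the formula is unsatisfiable.

The formula is unsatisfiable.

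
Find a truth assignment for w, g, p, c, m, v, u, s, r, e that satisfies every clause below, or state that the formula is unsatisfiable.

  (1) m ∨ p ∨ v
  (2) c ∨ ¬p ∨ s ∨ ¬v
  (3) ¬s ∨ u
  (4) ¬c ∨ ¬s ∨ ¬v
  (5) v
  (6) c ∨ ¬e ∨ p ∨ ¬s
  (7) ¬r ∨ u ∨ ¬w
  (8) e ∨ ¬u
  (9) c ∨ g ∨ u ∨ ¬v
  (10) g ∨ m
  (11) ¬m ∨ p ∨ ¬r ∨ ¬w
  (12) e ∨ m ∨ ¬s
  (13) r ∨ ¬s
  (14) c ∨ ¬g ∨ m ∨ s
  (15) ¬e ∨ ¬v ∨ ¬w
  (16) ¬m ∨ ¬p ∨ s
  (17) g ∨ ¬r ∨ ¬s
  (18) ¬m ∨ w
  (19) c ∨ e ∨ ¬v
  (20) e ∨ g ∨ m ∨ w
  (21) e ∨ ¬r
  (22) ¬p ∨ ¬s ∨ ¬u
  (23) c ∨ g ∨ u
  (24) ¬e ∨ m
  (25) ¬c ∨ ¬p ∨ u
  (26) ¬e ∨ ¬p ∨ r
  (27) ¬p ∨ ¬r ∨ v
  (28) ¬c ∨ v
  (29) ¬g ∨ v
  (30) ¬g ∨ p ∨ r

Unit clause (v) forces v = True.
Set w = True.
  then (¬e ∨ ¬v ∨ ¬w) forces e = False.
  then (c ∨ e ∨ ¬v) forces c = True.
  then (e ∨ ¬r) forces r = False.
  then (¬c ∨ ¬s ∨ ¬v) forces s = False.
  then (e ∨ ¬u) forces u = False.
  then (¬c ∨ ¬p ∨ u) forces p = False.
  then (¬g ∨ p ∨ r) forces g = False.
  then (g ∨ m) forces m = True.
All clauses satisfied.

w=T, g=F, p=F, c=T, m=T, v=T, u=F, s=F, r=F, e=F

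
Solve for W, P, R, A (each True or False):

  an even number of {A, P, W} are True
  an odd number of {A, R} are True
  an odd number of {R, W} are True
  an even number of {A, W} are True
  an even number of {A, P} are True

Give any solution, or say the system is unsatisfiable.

W = False; P = False; R = True; A = False

{A, P, W}: 0 true → even ✓
{A, R}: 1 true → odd ✓
{R, W}: 1 true → odd ✓
{A, W}: 0 true → even ✓
{A, P}: 0 true → even ✓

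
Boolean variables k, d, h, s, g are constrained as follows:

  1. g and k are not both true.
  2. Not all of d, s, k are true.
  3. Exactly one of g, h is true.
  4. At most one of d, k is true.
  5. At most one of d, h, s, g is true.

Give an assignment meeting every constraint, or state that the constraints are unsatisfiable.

k = False, d = False, h = False, s = False, g = True

  (1) g=T, k=F — not both ✓
  (2) {d, s, k}: 0/3 true — not all ✓
  (3) {g, h}: 1 true — exactly one ✓
  (4) {d, k}: 0 true — at most one ✓
  (5) {d, h, s, g}: 1 true — at most one ✓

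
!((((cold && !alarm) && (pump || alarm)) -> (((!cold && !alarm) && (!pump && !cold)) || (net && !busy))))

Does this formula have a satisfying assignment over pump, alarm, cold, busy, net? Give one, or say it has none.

pump=T, alarm=F, cold=T, busy=T, net=F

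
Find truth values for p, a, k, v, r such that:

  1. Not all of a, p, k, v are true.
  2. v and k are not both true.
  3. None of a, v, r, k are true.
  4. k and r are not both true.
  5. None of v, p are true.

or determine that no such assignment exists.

p=F; a=F; k=F; v=F; r=F

  (1) {a, p, k, v}: 0/4 true — not all ✓
  (2) v=F, k=F — not both ✓
  (3) {a, v, r, k}: 0 true — none ✓
  (4) k=F, r=F — not both ✓
  (5) {v, p}: 0 true — none ✓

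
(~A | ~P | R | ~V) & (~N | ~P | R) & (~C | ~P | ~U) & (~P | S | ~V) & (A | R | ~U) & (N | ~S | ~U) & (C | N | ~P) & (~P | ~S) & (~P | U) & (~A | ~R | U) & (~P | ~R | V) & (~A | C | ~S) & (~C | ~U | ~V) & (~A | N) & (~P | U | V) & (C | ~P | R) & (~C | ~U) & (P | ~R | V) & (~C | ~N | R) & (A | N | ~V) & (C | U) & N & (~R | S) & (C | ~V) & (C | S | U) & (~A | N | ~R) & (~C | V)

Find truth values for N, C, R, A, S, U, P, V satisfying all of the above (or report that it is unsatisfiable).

Unit clause (N) forces N = True.
Set C = False.
  then (C | U) forces U = True.
  then (C | ~V) forces V = False.
Try R = True:
  (~P | ~R | V) forces P = False.
  clause (P | ~R | V) is falsified — backtrack.
So R = False.
  then (~N | ~P | R) forces P = False.
  then (A | R | ~U) forces A = True.
  then (~A | C | ~S) forces S = False.
All clauses satisfied.

N = True, C = False, R = False, A = True, S = False, U = True, P = False, V = False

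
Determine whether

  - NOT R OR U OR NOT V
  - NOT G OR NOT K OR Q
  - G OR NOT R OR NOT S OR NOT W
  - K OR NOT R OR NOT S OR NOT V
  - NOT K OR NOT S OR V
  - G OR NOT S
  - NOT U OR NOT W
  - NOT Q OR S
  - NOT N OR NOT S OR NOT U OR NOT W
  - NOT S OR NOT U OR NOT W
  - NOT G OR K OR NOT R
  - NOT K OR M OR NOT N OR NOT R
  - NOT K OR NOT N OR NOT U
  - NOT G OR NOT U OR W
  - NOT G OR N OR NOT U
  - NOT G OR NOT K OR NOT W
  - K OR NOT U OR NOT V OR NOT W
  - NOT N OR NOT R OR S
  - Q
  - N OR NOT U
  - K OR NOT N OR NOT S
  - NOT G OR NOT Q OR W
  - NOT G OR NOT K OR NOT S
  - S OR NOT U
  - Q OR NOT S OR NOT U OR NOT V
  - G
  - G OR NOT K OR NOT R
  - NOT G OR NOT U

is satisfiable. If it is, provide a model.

Unit clause (Q) forces Q = True.
Unit clause (G) forces G = True.
In (NOT G OR NOT U) only NOT U is left, so U = False.
In (NOT Q OR S) only S is left, so S = True.
In (NOT G OR NOT Q OR W) only W is left, so W = True.
In (NOT G OR NOT K OR NOT S) only NOT K is left, so K = False.
In (NOT G OR K OR NOT R) only NOT R is left, so R = False.
In (K OR NOT N OR NOT S) only NOT N is left, so N = False.
Set V = True.
Set M = True.
All clauses satisfied.

W=T; S=T; V=T; Q=T; M=T; R=F; K=F; U=F; G=T; N=F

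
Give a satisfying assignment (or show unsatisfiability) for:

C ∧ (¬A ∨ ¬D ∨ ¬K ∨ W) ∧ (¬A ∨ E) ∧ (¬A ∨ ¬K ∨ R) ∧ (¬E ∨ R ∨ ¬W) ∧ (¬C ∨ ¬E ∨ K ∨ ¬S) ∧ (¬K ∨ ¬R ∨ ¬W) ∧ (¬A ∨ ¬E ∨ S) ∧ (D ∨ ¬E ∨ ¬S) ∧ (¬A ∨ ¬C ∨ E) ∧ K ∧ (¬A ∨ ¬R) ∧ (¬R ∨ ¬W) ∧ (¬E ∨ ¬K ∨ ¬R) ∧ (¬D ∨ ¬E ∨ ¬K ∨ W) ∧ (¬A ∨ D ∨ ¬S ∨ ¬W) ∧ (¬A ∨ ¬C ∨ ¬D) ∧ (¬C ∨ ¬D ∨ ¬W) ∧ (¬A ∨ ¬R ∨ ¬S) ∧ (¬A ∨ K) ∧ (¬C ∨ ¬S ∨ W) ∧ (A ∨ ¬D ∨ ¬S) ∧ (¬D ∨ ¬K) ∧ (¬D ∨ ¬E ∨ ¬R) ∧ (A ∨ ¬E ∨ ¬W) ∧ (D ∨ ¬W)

E = False, D = False, R = False, C = True, S = False, K = True, W = False, A = False

Unit clause (C) forces C = True.
Unit clause (K) forces K = True.
In (¬D ∨ ¬K) only ¬D is left, so D = False.
In (D ∨ ¬W) only ¬W is left, so W = False.
In (¬C ∨ ¬S ∨ W) only ¬S is left, so S = False.
Set E = False.
  then (¬A ∨ E) forces A = False.
Set R = False.
All clauses satisfied.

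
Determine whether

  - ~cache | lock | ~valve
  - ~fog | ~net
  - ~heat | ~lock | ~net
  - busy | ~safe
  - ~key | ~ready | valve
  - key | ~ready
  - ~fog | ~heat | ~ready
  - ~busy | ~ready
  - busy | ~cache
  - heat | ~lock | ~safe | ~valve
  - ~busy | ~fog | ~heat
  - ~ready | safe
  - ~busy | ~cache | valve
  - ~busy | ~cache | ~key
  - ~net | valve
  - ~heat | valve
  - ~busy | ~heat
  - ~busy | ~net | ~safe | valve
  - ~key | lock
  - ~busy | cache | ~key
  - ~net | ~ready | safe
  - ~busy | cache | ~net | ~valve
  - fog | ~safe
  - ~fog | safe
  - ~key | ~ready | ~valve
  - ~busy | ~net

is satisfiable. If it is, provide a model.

heat=F, fog=F, busy=F, safe=F, cache=F, lock=T, ready=F, net=T, valve=T, key=T

Set heat = False.
Set fog = False.
  then (fog | ~safe) forces safe = False.
  then (~ready | safe) forces ready = False.
Set busy = False.
  then (busy | ~cache) forces cache = False.
Set lock = True.
Set net = True.
  then (~net | valve) forces valve = True.
Set key = True.
All clauses satisfied.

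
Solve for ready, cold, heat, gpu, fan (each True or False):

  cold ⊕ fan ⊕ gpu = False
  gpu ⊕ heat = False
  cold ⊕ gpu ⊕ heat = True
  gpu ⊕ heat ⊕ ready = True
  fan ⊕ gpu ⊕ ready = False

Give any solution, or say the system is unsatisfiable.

ready=T; cold=T; heat=T; gpu=T; fan=F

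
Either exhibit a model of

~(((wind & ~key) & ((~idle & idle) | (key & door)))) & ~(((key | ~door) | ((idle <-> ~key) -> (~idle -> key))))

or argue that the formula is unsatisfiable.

Unsatisfiable

The conjunct ~(((key | ~door) | ((idle <-> ~key) -> (~idle -> key)))) is unsatisfiable on its own:
  idle=F, door=F, key=F: evaluates to False.
  idle=F, door=F, key=T: evaluates to False.
  idle=F, door=T, key=F: evaluates to False.
  idle=F, door=T, key=T: evaluates to False.
  idle=T, door=F, key=F: evaluates to False.
  idle=T, door=F, key=T: evaluates to False.
  idle=T, door=T, key=F: evaluates to False.
  idle=T, door=T, key=T: evaluates to False.
So the whole conjunction is unsatisfiable.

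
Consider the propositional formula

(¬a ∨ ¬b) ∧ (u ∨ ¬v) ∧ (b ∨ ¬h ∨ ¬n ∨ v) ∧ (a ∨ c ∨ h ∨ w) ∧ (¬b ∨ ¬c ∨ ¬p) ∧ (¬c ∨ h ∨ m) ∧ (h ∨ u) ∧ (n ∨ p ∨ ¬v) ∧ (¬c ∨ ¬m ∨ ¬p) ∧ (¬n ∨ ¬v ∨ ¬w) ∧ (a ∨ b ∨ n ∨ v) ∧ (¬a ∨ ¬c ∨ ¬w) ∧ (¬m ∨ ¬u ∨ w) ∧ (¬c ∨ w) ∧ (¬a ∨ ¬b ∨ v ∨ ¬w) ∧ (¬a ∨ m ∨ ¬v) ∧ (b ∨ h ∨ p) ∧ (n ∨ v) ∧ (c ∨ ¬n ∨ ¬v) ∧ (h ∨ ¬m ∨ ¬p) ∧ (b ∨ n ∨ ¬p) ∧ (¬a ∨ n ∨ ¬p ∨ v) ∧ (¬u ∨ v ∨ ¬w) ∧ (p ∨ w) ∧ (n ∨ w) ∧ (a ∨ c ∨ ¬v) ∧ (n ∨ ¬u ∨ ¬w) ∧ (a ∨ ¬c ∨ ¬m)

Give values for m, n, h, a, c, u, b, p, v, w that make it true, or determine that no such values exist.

m = False, n = True, h = True, a = False, c = False, u = False, b = True, p = False, v = False, w = True

Set m = False.
Set n = True.
Set h = True.
Try a = True:
  (¬a ∨ ¬b) forces b = False.
  (b ∨ ¬h ∨ ¬n ∨ v) forces v = True.
  clause (¬a ∨ m ∨ ¬v) is falsified — backtrack.
So a = False.
Set c = False.
  then (c ∨ ¬n ∨ ¬v) forces v = False.
  then (b ∨ ¬h ∨ ¬n ∨ v) forces b = True.
Set u = False.
Set p = False.
  then (p ∨ w) forces w = True.
All clauses satisfied.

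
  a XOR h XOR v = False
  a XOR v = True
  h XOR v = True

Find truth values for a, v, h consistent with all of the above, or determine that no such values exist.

a = True, v = False, h = True

a XOR h XOR v = T XOR T XOR F = False ✓
a XOR v = T XOR F = True ✓
h XOR v = T XOR F = True ✓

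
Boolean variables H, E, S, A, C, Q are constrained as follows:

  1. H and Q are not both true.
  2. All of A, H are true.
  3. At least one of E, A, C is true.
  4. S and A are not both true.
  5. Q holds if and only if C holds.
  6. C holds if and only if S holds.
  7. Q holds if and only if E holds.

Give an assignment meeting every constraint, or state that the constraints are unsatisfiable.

H=T, E=F, S=F, A=T, C=F, Q=F

  (1) H=T, Q=F — not both ✓
  (2) {A, H}: all 2 true ✓
  (3) {E, A, C}: 1 true — at least one ✓
  (4) S=F, A=T — not both ✓
  (5) Q=F, C=F — same ✓
  (6) C=F, S=F — same ✓
  (7) Q=F, E=F — same ✓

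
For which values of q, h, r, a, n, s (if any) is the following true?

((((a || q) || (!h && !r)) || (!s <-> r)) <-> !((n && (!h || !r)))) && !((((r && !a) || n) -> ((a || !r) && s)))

q = True, h = True, r = True, a = True, n = True, s = False

  (((a || q) || (!h && !r)) || (!s <-> r)) <-> !((n && (!h || !r))) = True
    ((a || q) || (!h && !r)) || (!s <-> r) = True
      (a || q) || (!h && !r) = True
        a || q = True
        !h && !r = False
          !h = False
          !r = False
      !s <-> r = True
        !s = True
    !((n && (!h || !r))) = True
      n && (!h || !r) = False
        !h || !r = False
          !h = False
          !r = False
  !((((r && !a) || n) -> ((a || !r) && s))) = True
    ((r && !a) || n) -> ((a || !r) && s) = False
      (r && !a) || n = True
        r && !a = False
          !a = False
      (a || !r) && s = False
        a || !r = True
          !r = False
Both conjuncts True, so the formula holds.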